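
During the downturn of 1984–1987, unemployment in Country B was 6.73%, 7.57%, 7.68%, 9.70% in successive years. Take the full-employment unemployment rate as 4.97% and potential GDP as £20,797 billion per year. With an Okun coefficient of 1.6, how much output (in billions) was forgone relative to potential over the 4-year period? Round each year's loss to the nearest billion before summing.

£3,927 billion

Year 1984: gap = -1.6 × (6.73 - 4.97) = -2.816%, loss ≈ 20797 × 2.816/100 ≈ 586.
Year 1985: gap = -1.6 × (7.57 - 4.97) = -4.16%, loss ≈ 20797 × 4.16/100 ≈ 865.
Year 1986: gap = -1.6 × (7.68 - 4.97) = -4.336%, loss ≈ 20797 × 4.336/100 ≈ 902.
Year 1987: gap = -1.6 × (9.7 - 4.97) = -7.568%, loss ≈ 20797 × 7.568/100 ≈ 1574.
Total lost output = 586 + 865 + 902 + 1574 = 3927 billion.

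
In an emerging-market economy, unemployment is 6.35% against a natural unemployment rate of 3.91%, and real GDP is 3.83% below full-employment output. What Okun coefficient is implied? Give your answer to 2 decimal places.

Okun's law: output gap = -β × (u - u*).
-3.83 = -β × (6.35 - 3.91) = -β × 2.44, so β = 3.83/2.44 = 1.57.

β ≈ 1.57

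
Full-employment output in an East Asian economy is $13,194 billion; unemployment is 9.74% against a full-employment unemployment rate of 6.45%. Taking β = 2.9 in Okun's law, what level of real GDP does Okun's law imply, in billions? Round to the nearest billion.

Unemployment gap = 9.74 - 6.45 = 3.29 points, so the output gap is -2.9 × 3.29 = -9.541%.
Actual GDP = 13194 × (1 - 9.541/100) = 13194 × 0.90459 ≈ 11935 billion.

$11,935 billion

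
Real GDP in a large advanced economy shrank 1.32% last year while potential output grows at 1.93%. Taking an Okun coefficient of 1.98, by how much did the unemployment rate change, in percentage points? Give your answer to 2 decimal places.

Growth-rate Okun's law: g_Y = g_Y* - β × Δu, so Δu = (g_Y* - g_Y)/β.
Δu = (1.93 + 1.32)/1.98 = 3.25/1.98 = 1.64 percentage points.

1.64 percentage points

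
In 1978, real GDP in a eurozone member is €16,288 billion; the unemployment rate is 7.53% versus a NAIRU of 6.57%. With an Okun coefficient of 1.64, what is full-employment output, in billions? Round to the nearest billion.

Unemployment gap = 7.53 - 6.57 = 0.96 points, so output gap = -1.64 × 0.96 = -1.5744%.
Since Y = Y* × (1 + gap/100), Y* = 16288/0.984256 ≈ 16549 billion.

€16,549 billion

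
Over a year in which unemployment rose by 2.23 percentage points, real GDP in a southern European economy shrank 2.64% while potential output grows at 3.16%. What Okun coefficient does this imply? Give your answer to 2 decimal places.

Growth form: g_Y = g_Y* - β × Δu, so β = (g_Y* - g_Y)/Δu.
β = (3.16 + 2.64)/2.23 = 5.8/2.23 = 2.60.

β ≈ 2.60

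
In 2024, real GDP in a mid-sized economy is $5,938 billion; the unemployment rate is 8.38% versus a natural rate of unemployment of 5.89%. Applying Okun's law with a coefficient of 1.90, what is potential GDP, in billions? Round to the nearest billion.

$6,233 billion

Unemployment gap = 8.38 - 5.89 = 2.49 points, so output gap = -1.9 × 2.49 = -4.731%.
Since Y = Y* × (1 + gap/100), Y* = 5938/0.95269 ≈ 6233 billion.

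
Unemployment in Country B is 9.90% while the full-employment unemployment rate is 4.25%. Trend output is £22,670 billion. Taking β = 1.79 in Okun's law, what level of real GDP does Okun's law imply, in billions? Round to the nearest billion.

£20,377 billion

Unemployment gap = 9.9 - 4.25 = 5.65 points, so the output gap is -1.79 × 5.65 = -10.1135%.
Actual GDP = 22670 × (1 - 10.1135/100) = 22670 × 0.898865 ≈ 20377 billion.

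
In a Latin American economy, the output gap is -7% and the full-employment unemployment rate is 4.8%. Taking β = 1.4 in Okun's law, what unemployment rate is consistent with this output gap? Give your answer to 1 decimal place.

From Okun's law, u - u* = -(output gap)/β = -(-7)/1.4 = 5 points.
So u = 4.8 + 5 = 9.8%.

9.8%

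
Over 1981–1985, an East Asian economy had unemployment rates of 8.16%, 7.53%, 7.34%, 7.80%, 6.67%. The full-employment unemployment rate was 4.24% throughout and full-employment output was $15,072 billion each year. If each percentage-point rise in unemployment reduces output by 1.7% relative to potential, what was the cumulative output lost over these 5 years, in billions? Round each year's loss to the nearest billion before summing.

Year 1981: gap = -1.7 × (8.16 - 4.24) = -6.664%, loss ≈ 15072 × 6.664/100 ≈ 1004.
Year 1982: gap = -1.7 × (7.53 - 4.24) = -5.593%, loss ≈ 15072 × 5.593/100 ≈ 843.
Year 1983: gap = -1.7 × (7.34 - 4.24) = -5.27%, loss ≈ 15072 × 5.27/100 ≈ 794.
Year 1984: gap = -1.7 × (7.8 - 4.24) = -6.052%, loss ≈ 15072 × 6.052/100 ≈ 912.
Year 1985: gap = -1.7 × (6.67 - 4.24) = -4.131%, loss ≈ 15072 × 4.131/100 ≈ 623.
Total lost output = 1004 + 843 + 794 + 912 + 623 = 4176 billion.

$4,176 billion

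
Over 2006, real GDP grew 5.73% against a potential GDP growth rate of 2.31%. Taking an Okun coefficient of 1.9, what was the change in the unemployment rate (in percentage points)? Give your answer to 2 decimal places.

-1.80 percentage points

Growth-rate Okun's law: g_Y = g_Y* - β × Δu, so Δu = (g_Y* - g_Y)/β.
Δu = (2.31 - 5.73)/1.9 = -3.42/1.9 = -1.80 percentage points.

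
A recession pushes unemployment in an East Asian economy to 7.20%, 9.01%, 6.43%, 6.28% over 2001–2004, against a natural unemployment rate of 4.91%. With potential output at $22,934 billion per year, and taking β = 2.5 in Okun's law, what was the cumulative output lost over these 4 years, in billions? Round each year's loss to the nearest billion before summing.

Year 2001: gap = -2.5 × (7.2 - 4.91) = -5.725%, loss ≈ 22934 × 5.725/100 ≈ 1313.
Year 2002: gap = -2.5 × (9.01 - 4.91) = -10.25%, loss ≈ 22934 × 10.25/100 ≈ 2351.
Year 2003: gap = -2.5 × (6.43 - 4.91) = -3.8%, loss ≈ 22934 × 3.8/100 ≈ 871.
Year 2004: gap = -2.5 × (6.28 - 4.91) = -3.425%, loss ≈ 22934 × 3.425/100 ≈ 785.
Total lost output = 1313 + 2351 + 871 + 785 = 5320 billion.

$5,320 billion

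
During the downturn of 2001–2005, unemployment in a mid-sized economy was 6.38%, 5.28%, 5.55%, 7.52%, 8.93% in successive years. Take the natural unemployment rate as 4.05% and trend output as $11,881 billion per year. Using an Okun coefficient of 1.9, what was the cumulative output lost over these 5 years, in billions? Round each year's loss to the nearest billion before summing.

$3,028 billion

Year 2001: gap = -1.9 × (6.38 - 4.05) = -4.427%, loss ≈ 11881 × 4.427/100 ≈ 526.
Year 2002: gap = -1.9 × (5.28 - 4.05) = -2.337%, loss ≈ 11881 × 2.337/100 ≈ 278.
Year 2003: gap = -1.9 × (5.55 - 4.05) = -2.85%, loss ≈ 11881 × 2.85/100 ≈ 339.
Year 2004: gap = -1.9 × (7.52 - 4.05) = -6.593%, loss ≈ 11881 × 6.593/100 ≈ 783.
Year 2005: gap = -1.9 × (8.93 - 4.05) = -9.272%, loss ≈ 11881 × 9.272/100 ≈ 1102.
Total lost output = 526 + 278 + 339 + 783 + 1102 = 3028 billion.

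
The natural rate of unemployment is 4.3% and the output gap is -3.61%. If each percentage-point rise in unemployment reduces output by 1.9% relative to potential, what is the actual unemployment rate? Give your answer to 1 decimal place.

6.2%

From Okun's law, u - u* = -(output gap)/β = -(-3.61)/1.9 = 1.9 points.
So u = 4.3 + 1.9 = 6.2%.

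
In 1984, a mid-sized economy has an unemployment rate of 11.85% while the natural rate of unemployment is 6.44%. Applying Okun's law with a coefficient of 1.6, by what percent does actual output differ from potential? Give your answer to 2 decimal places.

-8.66%

The unemployment gap is 11.85 - 6.44 = 5.41 percentage points.
Okun's law gives an output gap of -1.6 × 5.41 = -8.656%, i.e. 8.66% below potential.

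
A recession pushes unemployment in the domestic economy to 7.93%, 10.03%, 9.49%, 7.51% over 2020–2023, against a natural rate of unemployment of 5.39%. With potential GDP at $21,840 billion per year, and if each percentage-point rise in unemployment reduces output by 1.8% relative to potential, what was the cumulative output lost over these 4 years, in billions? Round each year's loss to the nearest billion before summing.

Year 2020: gap = -1.8 × (7.93 - 5.39) = -4.572%, loss ≈ 21840 × 4.572/100 ≈ 999.
Year 2021: gap = -1.8 × (10.03 - 5.39) = -8.352%, loss ≈ 21840 × 8.352/100 ≈ 1824.
Year 2022: gap = -1.8 × (9.49 - 5.39) = -7.38%, loss ≈ 21840 × 7.38/100 ≈ 1612.
Year 2023: gap = -1.8 × (7.51 - 5.39) = -3.816%, loss ≈ 21840 × 3.816/100 ≈ 833.
Total lost output = 999 + 1824 + 1612 + 833 = 5268 billion.

$5,268 billion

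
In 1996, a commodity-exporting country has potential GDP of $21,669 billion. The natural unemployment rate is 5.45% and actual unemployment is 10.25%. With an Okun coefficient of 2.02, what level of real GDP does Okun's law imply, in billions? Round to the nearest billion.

Unemployment gap = 10.25 - 5.45 = 4.8 points, so the output gap is -2.02 × 4.8 = -9.696%.
Actual GDP = 21669 × (1 - 9.696/100) = 21669 × 0.90304 ≈ 19568 billion.

$19,568 billion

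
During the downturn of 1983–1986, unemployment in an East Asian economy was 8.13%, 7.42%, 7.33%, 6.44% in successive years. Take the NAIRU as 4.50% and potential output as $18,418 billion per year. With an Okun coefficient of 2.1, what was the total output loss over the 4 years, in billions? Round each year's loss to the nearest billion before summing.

$4,378 billion

Year 1983: gap = -2.1 × (8.13 - 4.5) = -7.623%, loss ≈ 18418 × 7.623/100 ≈ 1404.
Year 1984: gap = -2.1 × (7.42 - 4.5) = -6.132%, loss ≈ 18418 × 6.132/100 ≈ 1129.
Year 1985: gap = -2.1 × (7.33 - 4.5) = -5.943%, loss ≈ 18418 × 5.943/100 ≈ 1095.
Year 1986: gap = -2.1 × (6.44 - 4.5) = -4.074%, loss ≈ 18418 × 4.074/100 ≈ 750.
Total lost output = 1404 + 1129 + 1095 + 750 = 4378 billion.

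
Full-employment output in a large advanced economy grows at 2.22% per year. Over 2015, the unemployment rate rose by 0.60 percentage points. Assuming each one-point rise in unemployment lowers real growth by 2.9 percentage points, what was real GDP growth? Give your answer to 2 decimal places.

Growth-rate Okun's law: g_Y = g_Y* - β × Δu.
g_Y = 2.22 - 2.9 × (0.60) = 2.22 - 1.74 = 0.48%, i.e. 0.48% to 2 d.p.

0.48%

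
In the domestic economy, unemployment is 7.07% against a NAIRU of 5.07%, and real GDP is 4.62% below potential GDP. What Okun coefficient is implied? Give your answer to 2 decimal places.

β ≈ 2.31

Okun's law: output gap = -β × (u - u*).
-4.62 = -β × (7.07 - 5.07) = -β × 2, so β = 4.62/2 = 2.31.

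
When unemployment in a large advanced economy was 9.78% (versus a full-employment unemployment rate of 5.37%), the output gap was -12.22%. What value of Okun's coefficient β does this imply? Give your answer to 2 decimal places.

Okun's law: output gap = -β × (u - u*).
-12.22 = -β × (9.78 - 5.37) = -β × 4.41, so β = 12.22/4.41 = 2.77.

β ≈ 2.77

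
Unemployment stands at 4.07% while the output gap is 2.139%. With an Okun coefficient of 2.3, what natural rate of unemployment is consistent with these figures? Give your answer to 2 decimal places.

5.00%

From Okun's law, u - u* = -(output gap)/β = -(2.139)/2.3 = -0.93 points.
So u* = 4.07 + 0.93 = 5.00%.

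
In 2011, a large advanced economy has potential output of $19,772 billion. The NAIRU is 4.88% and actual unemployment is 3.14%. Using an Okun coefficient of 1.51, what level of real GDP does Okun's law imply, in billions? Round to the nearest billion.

$20,291 billion

Unemployment gap = 3.14 - 4.88 = -1.74 points, so the output gap is -1.51 × (-1.74) = 2.6274%.
Actual GDP = 19772 × (1 + 2.6274/100) = 19772 × 1.026274 ≈ 20291 billion.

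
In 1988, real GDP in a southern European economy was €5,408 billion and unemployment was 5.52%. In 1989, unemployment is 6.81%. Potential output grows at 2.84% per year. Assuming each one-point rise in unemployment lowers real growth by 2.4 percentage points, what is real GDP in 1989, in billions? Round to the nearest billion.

Δu = 6.81 - 5.52 = 1.29 points.
Okun's law (growth form): g_Y = g_Y* - β × Δu = 2.84 - 2.4 × (1.29) = 2.84 - 3.096 = -0.256%.
Real GDP in the next year = 5408 × (1 - 0.256/100) = 5408 × 0.99744 ≈ 5394 billion.

€5,394 billion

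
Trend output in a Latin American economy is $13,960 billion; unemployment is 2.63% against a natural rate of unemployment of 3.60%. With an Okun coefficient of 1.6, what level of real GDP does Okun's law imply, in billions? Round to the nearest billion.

Unemployment gap = 2.63 - 3.6 = -0.97 points, so the output gap is -1.6 × (-0.97) = 1.552%.
Actual GDP = 13960 × (1 + 1.552/100) = 13960 × 1.01552 ≈ 14177 billion.

$14,177 billion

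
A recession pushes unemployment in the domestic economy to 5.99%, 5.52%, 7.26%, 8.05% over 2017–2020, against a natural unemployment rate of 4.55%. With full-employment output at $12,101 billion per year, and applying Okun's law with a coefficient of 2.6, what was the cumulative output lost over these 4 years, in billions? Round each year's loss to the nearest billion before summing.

Year 2017: gap = -2.6 × (5.99 - 4.55) = -3.744%, loss ≈ 12101 × 3.744/100 ≈ 453.
Year 2018: gap = -2.6 × (5.52 - 4.55) = -2.522%, loss ≈ 12101 × 2.522/100 ≈ 305.
Year 2019: gap = -2.6 × (7.26 - 4.55) = -7.046%, loss ≈ 12101 × 7.046/100 ≈ 853.
Year 2020: gap = -2.6 × (8.05 - 4.55) = -9.1%, loss ≈ 12101 × 9.1/100 ≈ 1101.
Total lost output = 453 + 305 + 853 + 1101 = 2712 billion.

$2,712 billion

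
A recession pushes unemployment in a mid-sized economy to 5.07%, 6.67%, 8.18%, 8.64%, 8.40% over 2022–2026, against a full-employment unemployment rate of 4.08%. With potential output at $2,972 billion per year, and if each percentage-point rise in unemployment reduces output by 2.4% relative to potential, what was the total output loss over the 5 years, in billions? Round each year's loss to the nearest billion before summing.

Year 2022: gap = -2.4 × (5.07 - 4.08) = -2.376%, loss ≈ 2972 × 2.376/100 ≈ 71.
Year 2023: gap = -2.4 × (6.67 - 4.08) = -6.216%, loss ≈ 2972 × 6.216/100 ≈ 185.
Year 2024: gap = -2.4 × (8.18 - 4.08) = -9.84%, loss ≈ 2972 × 9.84/100 ≈ 292.
Year 2025: gap = -2.4 × (8.64 - 4.08) = -10.944%, loss ≈ 2972 × 10.944/100 ≈ 325.
Year 2026: gap = -2.4 × (8.4 - 4.08) = -10.368%, loss ≈ 2972 × 10.368/100 ≈ 308.
Total lost output = 71 + 185 + 292 + 325 + 308 = 1181 billion.

$1,181 billion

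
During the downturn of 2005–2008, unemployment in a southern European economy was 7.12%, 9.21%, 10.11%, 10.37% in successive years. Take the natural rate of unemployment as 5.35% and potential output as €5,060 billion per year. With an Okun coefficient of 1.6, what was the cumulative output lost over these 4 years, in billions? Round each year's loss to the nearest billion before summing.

Year 2005: gap = -1.6 × (7.12 - 5.35) = -2.832%, loss ≈ 5060 × 2.832/100 ≈ 143.
Year 2006: gap = -1.6 × (9.21 - 5.35) = -6.176%, loss ≈ 5060 × 6.176/100 ≈ 313.
Year 2007: gap = -1.6 × (10.11 - 5.35) = -7.616%, loss ≈ 5060 × 7.616/100 ≈ 385.
Year 2008: gap = -1.6 × (10.37 - 5.35) = -8.032%, loss ≈ 5060 × 8.032/100 ≈ 406.
Total lost output = 143 + 313 + 385 + 406 = 1247 billion.

€1,247 billion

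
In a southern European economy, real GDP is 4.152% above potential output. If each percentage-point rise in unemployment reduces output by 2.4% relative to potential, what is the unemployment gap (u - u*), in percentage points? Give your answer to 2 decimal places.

Okun's law: output gap = -β × (u - u*), so u - u* = -(output gap)/β.
u - u* = -(4.152)/2.4 = -1.73 percentage points.

-1.73 percentage points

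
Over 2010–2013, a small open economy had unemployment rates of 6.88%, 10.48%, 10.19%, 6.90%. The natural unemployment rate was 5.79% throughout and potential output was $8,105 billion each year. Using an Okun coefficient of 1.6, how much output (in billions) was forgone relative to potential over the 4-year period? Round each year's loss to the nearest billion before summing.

Year 2010: gap = -1.6 × (6.88 - 5.79) = -1.744%, loss ≈ 8105 × 1.744/100 ≈ 141.
Year 2011: gap = -1.6 × (10.48 - 5.79) = -7.504%, loss ≈ 8105 × 7.504/100 ≈ 608.
Year 2012: gap = -1.6 × (10.19 - 5.79) = -7.04%, loss ≈ 8105 × 7.04/100 ≈ 571.
Year 2013: gap = -1.6 × (6.9 - 5.79) = -1.776%, loss ≈ 8105 × 1.776/100 ≈ 144.
Total lost output = 141 + 608 + 571 + 144 = 1464 billion.

$1,464 billion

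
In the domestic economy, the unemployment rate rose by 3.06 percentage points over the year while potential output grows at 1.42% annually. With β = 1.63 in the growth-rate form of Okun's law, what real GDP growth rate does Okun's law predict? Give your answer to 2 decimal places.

Growth-rate Okun's law: g_Y = g_Y* - β × Δu.
g_Y = 1.42 - 1.63 × (3.06) = 1.42 - 4.9878 = -3.5678%, i.e. -3.57% to 2 d.p.

-3.57%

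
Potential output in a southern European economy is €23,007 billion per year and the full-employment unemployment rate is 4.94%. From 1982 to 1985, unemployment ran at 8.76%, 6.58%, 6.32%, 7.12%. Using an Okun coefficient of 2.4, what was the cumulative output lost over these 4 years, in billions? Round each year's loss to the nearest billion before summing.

€4,981 billion

Year 1982: gap = -2.4 × (8.76 - 4.94) = -9.168%, loss ≈ 23007 × 9.168/100 ≈ 2109.
Year 1983: gap = -2.4 × (6.58 - 4.94) = -3.936%, loss ≈ 23007 × 3.936/100 ≈ 906.
Year 1984: gap = -2.4 × (6.32 - 4.94) = -3.312%, loss ≈ 23007 × 3.312/100 ≈ 762.
Year 1985: gap = -2.4 × (7.12 - 4.94) = -5.232%, loss ≈ 23007 × 5.232/100 ≈ 1204.
Total lost output = 2109 + 906 + 762 + 1204 = 4981 billion.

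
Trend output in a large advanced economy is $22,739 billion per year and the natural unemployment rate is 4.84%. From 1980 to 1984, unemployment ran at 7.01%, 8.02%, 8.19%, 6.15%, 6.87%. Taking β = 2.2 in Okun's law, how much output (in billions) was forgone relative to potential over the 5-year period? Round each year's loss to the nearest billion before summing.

Year 1980: gap = -2.2 × (7.01 - 4.84) = -4.774%, loss ≈ 22739 × 4.774/100 ≈ 1086.
Year 1981: gap = -2.2 × (8.02 - 4.84) = -6.996%, loss ≈ 22739 × 6.996/100 ≈ 1591.
Year 1982: gap = -2.2 × (8.19 - 4.84) = -7.37%, loss ≈ 22739 × 7.37/100 ≈ 1676.
Year 1983: gap = -2.2 × (6.15 - 4.84) = -2.882%, loss ≈ 22739 × 2.882/100 ≈ 655.
Year 1984: gap = -2.2 × (6.87 - 4.84) = -4.466%, loss ≈ 22739 × 4.466/100 ≈ 1016.
Total lost output = 1086 + 1591 + 1676 + 655 + 1016 = 6024 billion.

$6,024 billion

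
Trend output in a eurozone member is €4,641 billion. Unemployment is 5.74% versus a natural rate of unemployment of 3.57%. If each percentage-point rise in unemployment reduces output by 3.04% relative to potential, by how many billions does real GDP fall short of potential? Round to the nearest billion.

€306 billion

Output gap = -3.04 × (5.74 - 3.57) = -3.04 × 2.17 = -6.5968%.
Actual GDP ≈ 4641 × 0.934032 ≈ 4335 billion, so the shortfall is 4641 - 4335 = 306 billion.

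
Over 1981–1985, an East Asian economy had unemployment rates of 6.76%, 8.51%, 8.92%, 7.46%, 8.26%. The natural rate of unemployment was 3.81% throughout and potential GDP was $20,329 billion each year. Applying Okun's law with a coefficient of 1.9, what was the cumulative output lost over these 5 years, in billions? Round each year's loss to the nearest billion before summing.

Year 1981: gap = -1.9 × (6.76 - 3.81) = -5.605%, loss ≈ 20329 × 5.605/100 ≈ 1139.
Year 1982: gap = -1.9 × (8.51 - 3.81) = -8.93%, loss ≈ 20329 × 8.93/100 ≈ 1815.
Year 1983: gap = -1.9 × (8.92 - 3.81) = -9.709%, loss ≈ 20329 × 9.709/100 ≈ 1974.
Year 1984: gap = -1.9 × (7.46 - 3.81) = -6.935%, loss ≈ 20329 × 6.935/100 ≈ 1410.
Year 1985: gap = -1.9 × (8.26 - 3.81) = -8.455%, loss ≈ 20329 × 8.455/100 ≈ 1719.
Total lost output = 1139 + 1815 + 1974 + 1410 + 1719 = 8057 billion.

$8,057 billion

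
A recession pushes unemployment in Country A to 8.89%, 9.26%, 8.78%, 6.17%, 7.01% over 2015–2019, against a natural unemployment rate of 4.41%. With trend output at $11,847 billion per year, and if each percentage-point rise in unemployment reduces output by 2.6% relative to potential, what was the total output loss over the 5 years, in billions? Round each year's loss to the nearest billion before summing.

Year 2015: gap = -2.6 × (8.89 - 4.41) = -11.648%, loss ≈ 11847 × 11.648/100 ≈ 1380.
Year 2016: gap = -2.6 × (9.26 - 4.41) = -12.61%, loss ≈ 11847 × 12.61/100 ≈ 1494.
Year 2017: gap = -2.6 × (8.78 - 4.41) = -11.362%, loss ≈ 11847 × 11.362/100 ≈ 1346.
Year 2018: gap = -2.6 × (6.17 - 4.41) = -4.576%, loss ≈ 11847 × 4.576/100 ≈ 542.
Year 2019: gap = -2.6 × (7.01 - 4.41) = -6.76%, loss ≈ 11847 × 6.76/100 ≈ 801.
Total lost output = 1380 + 1494 + 1346 + 542 + 801 = 5563 billion.

$5,563 billion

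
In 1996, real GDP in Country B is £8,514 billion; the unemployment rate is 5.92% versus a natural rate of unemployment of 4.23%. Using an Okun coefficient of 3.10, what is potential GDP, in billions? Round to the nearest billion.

Unemployment gap = 5.92 - 4.23 = 1.69 points, so output gap = -3.1 × 1.69 = -5.239%.
Since Y = Y* × (1 + gap/100), Y* = 8514/0.94761 ≈ 8985 billion.

£8,985 billion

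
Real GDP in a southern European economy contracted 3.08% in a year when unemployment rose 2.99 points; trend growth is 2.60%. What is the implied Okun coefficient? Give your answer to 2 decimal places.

β ≈ 1.90

Growth form: g_Y = g_Y* - β × Δu, so β = (g_Y* - g_Y)/Δu.
β = (2.6 + 3.08)/2.99 = 5.68/2.99 = 1.90.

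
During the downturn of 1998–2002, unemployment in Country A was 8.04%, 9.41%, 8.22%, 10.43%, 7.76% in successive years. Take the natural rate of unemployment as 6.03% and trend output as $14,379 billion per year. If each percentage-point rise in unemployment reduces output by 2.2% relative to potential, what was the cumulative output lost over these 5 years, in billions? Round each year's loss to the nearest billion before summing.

Year 1998: gap = -2.2 × (8.04 - 6.03) = -4.422%, loss ≈ 14379 × 4.422/100 ≈ 636.
Year 1999: gap = -2.2 × (9.41 - 6.03) = -7.436%, loss ≈ 14379 × 7.436/100 ≈ 1069.
Year 2000: gap = -2.2 × (8.22 - 6.03) = -4.818%, loss ≈ 14379 × 4.818/100 ≈ 693.
Year 2001: gap = -2.2 × (10.43 - 6.03) = -9.68%, loss ≈ 14379 × 9.68/100 ≈ 1392.
Year 2002: gap = -2.2 × (7.76 - 6.03) = -3.806%, loss ≈ 14379 × 3.806/100 ≈ 547.
Total lost output = 636 + 1069 + 693 + 1392 + 547 = 4337 billion.

$4,337 billion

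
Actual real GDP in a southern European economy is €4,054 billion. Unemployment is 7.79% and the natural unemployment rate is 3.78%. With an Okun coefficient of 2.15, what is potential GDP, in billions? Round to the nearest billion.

Unemployment gap = 7.79 - 3.78 = 4.01 points, so output gap = -2.15 × 4.01 = -8.6215%.
Since Y = Y* × (1 + gap/100), Y* = 4054/0.913785 ≈ 4436 billion.

€4,436 billion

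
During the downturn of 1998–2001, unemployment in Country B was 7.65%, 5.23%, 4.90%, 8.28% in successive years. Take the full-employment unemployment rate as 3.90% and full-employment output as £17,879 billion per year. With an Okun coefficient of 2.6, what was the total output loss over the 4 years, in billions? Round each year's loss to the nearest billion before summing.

Year 1998: gap = -2.6 × (7.65 - 3.9) = -9.75%, loss ≈ 17879 × 9.75/100 ≈ 1743.
Year 1999: gap = -2.6 × (5.23 - 3.9) = -3.458%, loss ≈ 17879 × 3.458/100 ≈ 618.
Year 2000: gap = -2.6 × (4.9 - 3.9) = -2.6%, loss ≈ 17879 × 2.6/100 ≈ 465.
Year 2001: gap = -2.6 × (8.28 - 3.9) = -11.388%, loss ≈ 17879 × 11.388/100 ≈ 2036.
Total lost output = 1743 + 618 + 465 + 2036 = 4862 billion.

£4,862 billion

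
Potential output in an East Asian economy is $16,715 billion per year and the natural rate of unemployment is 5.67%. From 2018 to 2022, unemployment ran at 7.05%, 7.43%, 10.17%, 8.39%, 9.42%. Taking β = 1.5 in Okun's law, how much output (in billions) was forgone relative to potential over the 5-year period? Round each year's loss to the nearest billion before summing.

Year 2018: gap = -1.5 × (7.05 - 5.67) = -2.07%, loss ≈ 16715 × 2.07/100 ≈ 346.
Year 2019: gap = -1.5 × (7.43 - 5.67) = -2.64%, loss ≈ 16715 × 2.64/100 ≈ 441.
Year 2020: gap = -1.5 × (10.17 - 5.67) = -6.75%, loss ≈ 16715 × 6.75/100 ≈ 1128.
Year 2021: gap = -1.5 × (8.39 - 5.67) = -4.08%, loss ≈ 16715 × 4.08/100 ≈ 682.
Year 2022: gap = -1.5 × (9.42 - 5.67) = -5.625%, loss ≈ 16715 × 5.625/100 ≈ 940.
Total lost output = 346 + 441 + 1128 + 682 + 940 = 3537 billion.

$3,537 billion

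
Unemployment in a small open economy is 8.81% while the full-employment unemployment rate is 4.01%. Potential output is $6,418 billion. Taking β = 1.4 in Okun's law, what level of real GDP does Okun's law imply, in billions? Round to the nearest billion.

$5,987 billion

Unemployment gap = 8.81 - 4.01 = 4.8 points, so the output gap is -1.4 × 4.8 = -6.72%.
Actual GDP = 6418 × (1 - 6.72/100) = 6418 × 0.9328 ≈ 5987 billion.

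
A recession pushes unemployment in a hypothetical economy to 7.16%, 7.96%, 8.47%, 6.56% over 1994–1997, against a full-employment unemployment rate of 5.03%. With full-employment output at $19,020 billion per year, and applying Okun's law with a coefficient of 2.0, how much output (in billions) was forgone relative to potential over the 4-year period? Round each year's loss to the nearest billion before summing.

$3,816 billion

Year 1994: gap = -2.0 × (7.16 - 5.03) = -4.26%, loss ≈ 19020 × 4.26/100 ≈ 810.
Year 1995: gap = -2.0 × (7.96 - 5.03) = -5.86%, loss ≈ 19020 × 5.86/100 ≈ 1115.
Year 1996: gap = -2.0 × (8.47 - 5.03) = -6.88%, loss ≈ 19020 × 6.88/100 ≈ 1309.
Year 1997: gap = -2.0 × (6.56 - 5.03) = -3.06%, loss ≈ 19020 × 3.06/100 ≈ 582.
Total lost output = 810 + 1115 + 1309 + 582 = 3816 billion.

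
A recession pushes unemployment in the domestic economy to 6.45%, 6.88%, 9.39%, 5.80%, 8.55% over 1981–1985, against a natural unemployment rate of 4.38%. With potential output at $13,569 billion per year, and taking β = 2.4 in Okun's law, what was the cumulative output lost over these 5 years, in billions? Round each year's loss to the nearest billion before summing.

$4,940 billion

Year 1981: gap = -2.4 × (6.45 - 4.38) = -4.968%, loss ≈ 13569 × 4.968/100 ≈ 674.
Year 1982: gap = -2.4 × (6.88 - 4.38) = -6%, loss ≈ 13569 × 6/100 ≈ 814.
Year 1983: gap = -2.4 × (9.39 - 4.38) = -12.024%, loss ≈ 13569 × 12.024/100 ≈ 1632.
Year 1984: gap = -2.4 × (5.8 - 4.38) = -3.408%, loss ≈ 13569 × 3.408/100 ≈ 462.
Year 1985: gap = -2.4 × (8.55 - 4.38) = -10.008%, loss ≈ 13569 × 10.008/100 ≈ 1358.
Total lost output = 674 + 814 + 1632 + 462 + 1358 = 4940 billion.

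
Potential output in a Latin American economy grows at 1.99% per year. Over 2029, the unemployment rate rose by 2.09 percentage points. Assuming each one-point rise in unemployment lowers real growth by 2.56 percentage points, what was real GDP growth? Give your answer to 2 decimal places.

-3.36%

Growth-rate Okun's law: g_Y = g_Y* - β × Δu.
g_Y = 1.99 - 2.56 × (2.09) = 1.99 - 5.3504 = -3.3604%, i.e. -3.36% to 2 d.p.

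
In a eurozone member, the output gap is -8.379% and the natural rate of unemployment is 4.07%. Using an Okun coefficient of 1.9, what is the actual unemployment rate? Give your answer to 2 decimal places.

From Okun's law, u - u* = -(output gap)/β = -(-8.379)/1.9 = 4.41 points.
So u = 4.07 + 4.41 = 8.48%.

8.48%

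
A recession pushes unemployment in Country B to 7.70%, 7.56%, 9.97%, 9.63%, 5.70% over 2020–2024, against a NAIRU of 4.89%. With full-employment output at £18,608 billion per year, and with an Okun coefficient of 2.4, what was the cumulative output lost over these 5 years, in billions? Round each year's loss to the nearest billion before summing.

Year 2020: gap = -2.4 × (7.7 - 4.89) = -6.744%, loss ≈ 18608 × 6.744/100 ≈ 1255.
Year 2021: gap = -2.4 × (7.56 - 4.89) = -6.408%, loss ≈ 18608 × 6.408/100 ≈ 1192.
Year 2022: gap = -2.4 × (9.97 - 4.89) = -12.192%, loss ≈ 18608 × 12.192/100 ≈ 2269.
Year 2023: gap = -2.4 × (9.63 - 4.89) = -11.376%, loss ≈ 18608 × 11.376/100 ≈ 2117.
Year 2024: gap = -2.4 × (5.7 - 4.89) = -1.944%, loss ≈ 18608 × 1.944/100 ≈ 362.
Total lost output = 1255 + 1192 + 2269 + 2117 + 362 = 7195 billion.

£7,195 billion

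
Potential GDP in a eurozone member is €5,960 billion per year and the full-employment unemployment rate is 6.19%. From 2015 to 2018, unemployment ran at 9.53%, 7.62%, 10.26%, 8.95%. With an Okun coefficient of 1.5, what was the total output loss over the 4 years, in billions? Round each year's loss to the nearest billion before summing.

€1,038 billion

Year 2015: gap = -1.5 × (9.53 - 6.19) = -5.01%, loss ≈ 5960 × 5.01/100 ≈ 299.
Year 2016: gap = -1.5 × (7.62 - 6.19) = -2.145%, loss ≈ 5960 × 2.145/100 ≈ 128.
Year 2017: gap = -1.5 × (10.26 - 6.19) = -6.105%, loss ≈ 5960 × 6.105/100 ≈ 364.
Year 2018: gap = -1.5 × (8.95 - 6.19) = -4.14%, loss ≈ 5960 × 4.14/100 ≈ 247.
Total lost output = 299 + 128 + 364 + 247 = 1038 billion.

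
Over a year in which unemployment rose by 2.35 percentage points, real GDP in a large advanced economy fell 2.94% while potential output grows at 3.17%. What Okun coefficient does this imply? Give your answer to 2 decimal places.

Growth form: g_Y = g_Y* - β × Δu, so β = (g_Y* - g_Y)/Δu.
β = (3.17 + 2.94)/2.35 = 6.11/2.35 = 2.60.

β ≈ 2.60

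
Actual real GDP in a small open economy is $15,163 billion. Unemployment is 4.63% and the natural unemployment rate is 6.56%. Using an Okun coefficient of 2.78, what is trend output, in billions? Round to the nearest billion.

Unemployment gap = 4.63 - 6.56 = -1.93 points, so output gap = -2.78 × (-1.93) = 5.3654%.
Since Y = Y* × (1 + gap/100), Y* = 15163/1.053654 ≈ 14391 billion.

$14,391 billion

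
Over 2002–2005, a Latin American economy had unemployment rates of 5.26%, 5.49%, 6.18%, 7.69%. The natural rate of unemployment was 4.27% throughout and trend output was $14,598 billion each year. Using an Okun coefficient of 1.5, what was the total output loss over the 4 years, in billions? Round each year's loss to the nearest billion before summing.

$1,651 billion

Year 2002: gap = -1.5 × (5.26 - 4.27) = -1.485%, loss ≈ 14598 × 1.485/100 ≈ 217.
Year 2003: gap = -1.5 × (5.49 - 4.27) = -1.83%, loss ≈ 14598 × 1.83/100 ≈ 267.
Year 2004: gap = -1.5 × (6.18 - 4.27) = -2.865%, loss ≈ 14598 × 2.865/100 ≈ 418.
Year 2005: gap = -1.5 × (7.69 - 4.27) = -5.13%, loss ≈ 14598 × 5.13/100 ≈ 749.
Total lost output = 217 + 267 + 418 + 749 = 1651 billion.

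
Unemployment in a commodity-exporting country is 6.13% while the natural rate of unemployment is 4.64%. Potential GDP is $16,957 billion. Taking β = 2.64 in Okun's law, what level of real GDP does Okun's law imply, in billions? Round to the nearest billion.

$16,290 billion

Unemployment gap = 6.13 - 4.64 = 1.49 points, so the output gap is -2.64 × 1.49 = -3.9336%.
Actual GDP = 16957 × (1 - 3.9336/100) = 16957 × 0.960664 ≈ 16290 billion.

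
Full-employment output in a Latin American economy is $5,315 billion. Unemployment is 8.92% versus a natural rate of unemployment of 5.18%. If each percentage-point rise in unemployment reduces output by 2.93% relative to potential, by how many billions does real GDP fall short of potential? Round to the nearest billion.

$582 billion

Output gap = -2.93 × (8.92 - 5.18) = -2.93 × 3.74 = -10.9582%.
Actual GDP ≈ 5315 × 0.890418 ≈ 4733 billion, so the shortfall is 5315 - 4733 = 582 billion.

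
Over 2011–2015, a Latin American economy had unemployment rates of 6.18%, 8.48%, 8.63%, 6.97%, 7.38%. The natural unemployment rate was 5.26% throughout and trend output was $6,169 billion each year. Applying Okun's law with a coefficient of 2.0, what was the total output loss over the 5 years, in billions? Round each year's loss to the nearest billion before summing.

Year 2011: gap = -2.0 × (6.18 - 5.26) = -1.84%, loss ≈ 6169 × 1.84/100 ≈ 114.
Year 2012: gap = -2.0 × (8.48 - 5.26) = -6.44%, loss ≈ 6169 × 6.44/100 ≈ 397.
Year 2013: gap = -2.0 × (8.63 - 5.26) = -6.74%, loss ≈ 6169 × 6.74/100 ≈ 416.
Year 2014: gap = -2.0 × (6.97 - 5.26) = -3.42%, loss ≈ 6169 × 3.42/100 ≈ 211.
Year 2015: gap = -2.0 × (7.38 - 5.26) = -4.24%, loss ≈ 6169 × 4.24/100 ≈ 262.
Total lost output = 114 + 397 + 416 + 211 + 262 = 1400 billion.

$1,400 billion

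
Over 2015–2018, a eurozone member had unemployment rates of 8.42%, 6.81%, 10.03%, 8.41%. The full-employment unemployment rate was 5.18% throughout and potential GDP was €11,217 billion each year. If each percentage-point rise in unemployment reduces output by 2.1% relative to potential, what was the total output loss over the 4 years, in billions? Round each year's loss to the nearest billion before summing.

Year 2015: gap = -2.1 × (8.42 - 5.18) = -6.804%, loss ≈ 11217 × 6.804/100 ≈ 763.
Year 2016: gap = -2.1 × (6.81 - 5.18) = -3.423%, loss ≈ 11217 × 3.423/100 ≈ 384.
Year 2017: gap = -2.1 × (10.03 - 5.18) = -10.185%, loss ≈ 11217 × 10.185/100 ≈ 1142.
Year 2018: gap = -2.1 × (8.41 - 5.18) = -6.783%, loss ≈ 11217 × 6.783/100 ≈ 761.
Total lost output = 763 + 384 + 1142 + 761 = 3050 billion.

€3,050 billion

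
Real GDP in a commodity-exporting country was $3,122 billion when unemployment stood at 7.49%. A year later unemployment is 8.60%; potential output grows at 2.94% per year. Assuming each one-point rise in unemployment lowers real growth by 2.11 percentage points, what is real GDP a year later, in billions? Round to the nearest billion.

Δu = 8.6 - 7.49 = 1.11 points.
Okun's law (growth form): g_Y = g_Y* - β × Δu = 2.94 - 2.11 × (1.11) = 2.94 - 2.3421 = 0.5979%.
Real GDP in the next year = 3122 × (1 + 0.5979/100) = 3122 × 1.005979 ≈ 3141 billion.

$3,141 billion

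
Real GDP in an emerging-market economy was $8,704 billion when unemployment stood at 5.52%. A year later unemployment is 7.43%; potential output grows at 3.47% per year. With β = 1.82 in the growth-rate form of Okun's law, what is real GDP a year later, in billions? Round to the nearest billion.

Δu = 7.43 - 5.52 = 1.91 points.
Okun's law (growth form): g_Y = g_Y* - β × Δu = 3.47 - 1.82 × (1.91) = 3.47 - 3.4762 = -0.0062%.
Real GDP in the next year = 8704 × (1 - 0.0062/100) = 8704 × 0.999938 ≈ 8703 billion.

$8,703 billion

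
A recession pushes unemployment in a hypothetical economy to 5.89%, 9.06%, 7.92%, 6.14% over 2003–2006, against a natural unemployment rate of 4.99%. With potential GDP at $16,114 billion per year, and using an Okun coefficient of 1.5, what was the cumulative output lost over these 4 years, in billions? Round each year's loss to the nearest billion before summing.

Year 2003: gap = -1.5 × (5.89 - 4.99) = -1.35%, loss ≈ 16114 × 1.35/100 ≈ 218.
Year 2004: gap = -1.5 × (9.06 - 4.99) = -6.105%, loss ≈ 16114 × 6.105/100 ≈ 984.
Year 2005: gap = -1.5 × (7.92 - 4.99) = -4.395%, loss ≈ 16114 × 4.395/100 ≈ 708.
Year 2006: gap = -1.5 × (6.14 - 4.99) = -1.725%, loss ≈ 16114 × 1.725/100 ≈ 278.
Total lost output = 218 + 984 + 708 + 278 = 2188 billion.

$2,188 billion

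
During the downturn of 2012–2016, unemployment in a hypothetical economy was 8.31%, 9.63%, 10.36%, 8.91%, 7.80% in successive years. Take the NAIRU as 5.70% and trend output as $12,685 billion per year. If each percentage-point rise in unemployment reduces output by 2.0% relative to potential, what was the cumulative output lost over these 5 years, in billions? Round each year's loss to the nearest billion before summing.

$4,188 billion

Year 2012: gap = -2.0 × (8.31 - 5.7) = -5.22%, loss ≈ 12685 × 5.22/100 ≈ 662.
Year 2013: gap = -2.0 × (9.63 - 5.7) = -7.86%, loss ≈ 12685 × 7.86/100 ≈ 997.
Year 2014: gap = -2.0 × (10.36 - 5.7) = -9.32%, loss ≈ 12685 × 9.32/100 ≈ 1182.
Year 2015: gap = -2.0 × (8.91 - 5.7) = -6.42%, loss ≈ 12685 × 6.42/100 ≈ 814.
Year 2016: gap = -2.0 × (7.8 - 5.7) = -4.2%, loss ≈ 12685 × 4.2/100 ≈ 533.
Total lost output = 662 + 997 + 1182 + 814 + 533 = 4188 billion.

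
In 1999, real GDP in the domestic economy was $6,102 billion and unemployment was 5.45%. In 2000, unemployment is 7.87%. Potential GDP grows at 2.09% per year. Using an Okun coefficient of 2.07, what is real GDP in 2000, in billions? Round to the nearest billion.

$5,924 billion

Δu = 7.87 - 5.45 = 2.42 points.
Okun's law (growth form): g_Y = g_Y* - β × Δu = 2.09 - 2.07 × (2.42) = 2.09 - 5.0094 = -2.9194%.
Real GDP in the next year = 6102 × (1 - 2.9194/100) = 6102 × 0.970806 ≈ 5924 billion.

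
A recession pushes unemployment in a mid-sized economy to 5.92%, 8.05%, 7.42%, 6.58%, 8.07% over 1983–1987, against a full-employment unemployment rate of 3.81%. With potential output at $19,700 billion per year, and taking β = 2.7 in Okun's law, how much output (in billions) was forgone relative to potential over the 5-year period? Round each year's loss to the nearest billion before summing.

$9,036 billion

Year 1983: gap = -2.7 × (5.92 - 3.81) = -5.697%, loss ≈ 19700 × 5.697/100 ≈ 1122.
Year 1984: gap = -2.7 × (8.05 - 3.81) = -11.448%, loss ≈ 19700 × 11.448/100 ≈ 2255.
Year 1985: gap = -2.7 × (7.42 - 3.81) = -9.747%, loss ≈ 19700 × 9.747/100 ≈ 1920.
Year 1986: gap = -2.7 × (6.58 - 3.81) = -7.479%, loss ≈ 19700 × 7.479/100 ≈ 1473.
Year 1987: gap = -2.7 × (8.07 - 3.81) = -11.502%, loss ≈ 19700 × 11.502/100 ≈ 2266.
Total lost output = 1122 + 2255 + 1920 + 1473 + 2266 = 9036 billion.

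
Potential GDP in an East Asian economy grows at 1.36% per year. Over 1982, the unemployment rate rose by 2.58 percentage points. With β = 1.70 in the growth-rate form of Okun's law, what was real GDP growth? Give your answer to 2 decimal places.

Growth-rate Okun's law: g_Y = g_Y* - β × Δu.
g_Y = 1.36 - 1.70 × (2.58) = 1.36 - 4.386 = -3.026%, i.e. -3.03% to 2 d.p.

-3.03%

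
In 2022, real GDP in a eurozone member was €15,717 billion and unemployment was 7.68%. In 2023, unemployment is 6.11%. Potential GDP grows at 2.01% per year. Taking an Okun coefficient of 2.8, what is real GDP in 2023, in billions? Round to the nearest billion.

Δu = 6.11 - 7.68 = -1.57 points.
Okun's law (growth form): g_Y = g_Y* - β × Δu = 2.01 - 2.8 × (-1.57) = 2.01 + 4.396 = 6.406%.
Real GDP in the next year = 15717 × (1 + 6.406/100) = 15717 × 1.06406 ≈ 16724 billion.

€16,724 billion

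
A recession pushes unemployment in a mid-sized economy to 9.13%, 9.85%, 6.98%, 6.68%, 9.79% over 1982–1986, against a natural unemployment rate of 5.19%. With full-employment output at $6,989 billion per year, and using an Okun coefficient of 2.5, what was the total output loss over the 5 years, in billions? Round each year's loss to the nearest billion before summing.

Year 1982: gap = -2.5 × (9.13 - 5.19) = -9.85%, loss ≈ 6989 × 9.85/100 ≈ 688.
Year 1983: gap = -2.5 × (9.85 - 5.19) = -11.65%, loss ≈ 6989 × 11.65/100 ≈ 814.
Year 1984: gap = -2.5 × (6.98 - 5.19) = -4.475%, loss ≈ 6989 × 4.475/100 ≈ 313.
Year 1985: gap = -2.5 × (6.68 - 5.19) = -3.725%, loss ≈ 6989 × 3.725/100 ≈ 260.
Year 1986: gap = -2.5 × (9.79 - 5.19) = -11.5%, loss ≈ 6989 × 11.5/100 ≈ 804.
Total lost output = 688 + 814 + 313 + 260 + 804 = 2879 billion.

$2,879 billion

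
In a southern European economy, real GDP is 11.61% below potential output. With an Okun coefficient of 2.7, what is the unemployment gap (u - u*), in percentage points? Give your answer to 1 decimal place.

4.3 percentage points

Okun's law: output gap = -β × (u - u*), so u - u* = -(output gap)/β.
u - u* = -(-11.61)/2.7 = 4.3 percentage points.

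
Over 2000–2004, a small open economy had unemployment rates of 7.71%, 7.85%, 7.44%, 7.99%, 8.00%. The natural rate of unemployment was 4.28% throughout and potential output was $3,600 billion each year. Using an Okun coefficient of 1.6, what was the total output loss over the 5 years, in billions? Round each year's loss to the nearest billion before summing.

Year 2000: gap = -1.6 × (7.71 - 4.28) = -5.488%, loss ≈ 3600 × 5.488/100 ≈ 198.
Year 2001: gap = -1.6 × (7.85 - 4.28) = -5.712%, loss ≈ 3600 × 5.712/100 ≈ 206.
Year 2002: gap = -1.6 × (7.44 - 4.28) = -5.056%, loss ≈ 3600 × 5.056/100 ≈ 182.
Year 2003: gap = -1.6 × (7.99 - 4.28) = -5.936%, loss ≈ 3600 × 5.936/100 ≈ 214.
Year 2004: gap = -1.6 × (8 - 4.28) = -5.952%, loss ≈ 3600 × 5.952/100 ≈ 214.
Total lost output = 198 + 206 + 182 + 214 + 214 = 1014 billion.

$1,014 billion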